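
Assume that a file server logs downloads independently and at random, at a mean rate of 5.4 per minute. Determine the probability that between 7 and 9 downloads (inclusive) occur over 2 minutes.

0.2754

Over the interval, μ = 5.4 × 2 = 10.8 (2 minutes).
P(7 ≤ N ≤ 9) = Σ_{j=7}^{9} e^(−10.8) · 10.8^j/j! ≈ 0.2754.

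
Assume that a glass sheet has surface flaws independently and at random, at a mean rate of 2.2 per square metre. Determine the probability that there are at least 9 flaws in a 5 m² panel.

0.7680

Over the interval, μ = 2.2 × 5 = 11 (a 5 m² panel = 5 square metres).
P(N ≥ 9) = 1 − P(N ≤ 8) = 1 − Σ_{j=0}^{8} e^(−μ) μ^j/j! ≈ 0.7680.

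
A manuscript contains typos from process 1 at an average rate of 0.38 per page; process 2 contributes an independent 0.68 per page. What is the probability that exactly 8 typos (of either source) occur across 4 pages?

Independent Poisson processes superpose: combined rate λ = 0.38 + 0.68 = 1.06 per page.
Over the interval, μ = 1.06 × 4 = 4.24 (4 pages).
P(N = 8) = e^(−4.24) · 4.24^8/8! ≈ 0.0373.

0.0373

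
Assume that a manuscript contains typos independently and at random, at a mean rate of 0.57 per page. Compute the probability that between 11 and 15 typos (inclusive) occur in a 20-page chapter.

0.4714

Over the interval, μ = 0.57 × 20 = 11.4 (a 20-page chapter = 20 pages).
P(11 ≤ N ≤ 15) = Σ_{j=11}^{15} e^(−11.4) · 11.4^j/j! ≈ 0.4714.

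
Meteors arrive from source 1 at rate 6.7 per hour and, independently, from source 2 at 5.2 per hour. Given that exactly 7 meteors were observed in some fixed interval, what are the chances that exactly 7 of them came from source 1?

0.0179

Given the total, each event is independently from source 1 with probability p = λ_1/(λ_1+λ_2) = 6.7/11.9 ≈ 0.5630.
So K ~ Binomial(7, 6.7/11.9): P(K = 7) = C(7,7) · (6.7/11.9)^7 · (5.2/11.9)^0 ≈ 0.0179.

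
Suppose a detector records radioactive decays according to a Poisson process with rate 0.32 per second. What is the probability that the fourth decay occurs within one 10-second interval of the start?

0.3975

Over the interval, μ = 0.32 × 10 = 3.2 (a 10-second interval = 10 seconds).
The fourth arrival falls in the interval iff at least 4 events occur there: P(S_4 ≤ t) = P(N ≥ 4) = 1 − P(N ≤ 3) ≈ 0.3975.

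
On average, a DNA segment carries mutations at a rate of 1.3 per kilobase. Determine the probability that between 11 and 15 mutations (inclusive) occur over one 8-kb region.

Over the interval, μ = 1.3 × 8 = 10.4 (an 8-kb region = 8 kilobases).
P(11 ≤ N ≤ 15) = Σ_{j=11}^{15} e^(−10.4) · 10.4^j/j! ≈ 0.4028.

0.4028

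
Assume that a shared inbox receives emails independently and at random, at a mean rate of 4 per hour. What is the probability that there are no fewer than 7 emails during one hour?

With mean μ = 4 per hour,
P(N ≥ 7) = 1 − P(N ≤ 6) = 1 − Σ_{j=0}^{6} e^(−μ) μ^j/j! ≈ 0.1107.

0.1107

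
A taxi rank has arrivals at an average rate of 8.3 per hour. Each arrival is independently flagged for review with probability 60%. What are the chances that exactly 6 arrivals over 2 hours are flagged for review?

Thinning: the arrivals that are flagged for review themselves form a Poisson process with rate 0.6 × 8.3 = 4.98 per hour.
Over the interval, μ = 4.98 × 2 = 9.96 (2 hours).
P(N = 6) = e^(−9.96) · 9.96^6/6! ≈ 0.0641.

0.0641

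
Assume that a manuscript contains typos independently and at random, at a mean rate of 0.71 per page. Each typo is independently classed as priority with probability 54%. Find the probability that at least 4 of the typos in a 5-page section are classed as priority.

0.1282

Thinning: the typos that are classed as priority themselves form a Poisson process with rate 0.54 × 0.71 = 0.3834 per page.
Over the interval, μ = 0.3834 × 5 = 1.917 (a 5-page section = 5 pages).
P(N ≥ 4) = 1 − P(N ≤ 3) ≈ 0.1282.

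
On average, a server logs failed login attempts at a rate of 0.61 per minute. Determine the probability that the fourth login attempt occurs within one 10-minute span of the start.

Over the interval, μ = 0.61 × 10 = 6.1 (a 10-minute span = 10 minutes).
The fourth arrival falls in the interval iff at least 4 events occur there: P(S_4 ≤ t) = P(N ≥ 4) = 1 − P(N ≤ 3) ≈ 0.8575.

0.8575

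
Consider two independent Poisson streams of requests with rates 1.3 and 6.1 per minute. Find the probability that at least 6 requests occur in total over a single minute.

Independent Poisson processes superpose: combined rate λ = 1.3 + 6.1 = 7.4 per minute.
So μ = 7.4.
P(N ≥ 6) = 1 − P(N ≤ 5) ≈ 0.7474.

0.7474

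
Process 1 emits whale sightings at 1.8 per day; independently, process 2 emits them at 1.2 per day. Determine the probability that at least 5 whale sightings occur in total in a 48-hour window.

Independent Poisson processes superpose: combined rate λ = 1.8 + 1.2 = 3 per day.
Over the interval, μ = 3 × 2 = 6 (a 48-hour window = 2 days).
P(N ≥ 5) = 1 − P(N ≤ 4) ≈ 0.7149.

0.7149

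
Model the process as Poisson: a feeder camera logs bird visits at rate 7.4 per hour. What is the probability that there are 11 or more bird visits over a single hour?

With mean μ = 7.4 per hour,
P(N ≥ 11) = 1 − P(N ≤ 10) = 1 − Σ_{j=0}^{10} e^(−μ) μ^j/j! ≈ 0.1293.

0.1293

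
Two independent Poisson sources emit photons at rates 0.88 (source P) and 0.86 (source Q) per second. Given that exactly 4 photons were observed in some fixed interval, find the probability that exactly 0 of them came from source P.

0.0597

Given the total, each event is independently from source P with probability p = λ_P/(λ_P+λ_Q) = 0.88/1.74 ≈ 0.5057.
So K ~ Binomial(4, 0.88/1.74): P(K = 0) = C(4,0) · (0.88/1.74)^0 · (0.86/1.74)^4 ≈ 0.0597.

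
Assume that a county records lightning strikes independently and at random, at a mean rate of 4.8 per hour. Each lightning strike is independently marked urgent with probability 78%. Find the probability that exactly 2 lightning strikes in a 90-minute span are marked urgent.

Thinning: the lightning strikes that are marked urgent themselves form a Poisson process with rate 0.78 × 4.8 = 3.744 per hour.
Over the interval, μ = 3.744 × 1.5 = 5.616 (a 90-minute span = 1.5 hours).
P(N = 2) = e^(−5.616) · 5.616^2/2! ≈ 0.0574.

0.0574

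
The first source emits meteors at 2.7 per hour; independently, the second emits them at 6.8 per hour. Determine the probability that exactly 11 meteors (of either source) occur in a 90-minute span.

0.0798

Independent Poisson processes superpose: combined rate λ = 2.7 + 6.8 = 9.5 per hour.
Over the interval, μ = 9.5 × 1.5 = 14.25 (a 90-minute span = 1.5 hours).
P(N = 11) = e^(−14.25) · 14.25^11/11! ≈ 0.0798.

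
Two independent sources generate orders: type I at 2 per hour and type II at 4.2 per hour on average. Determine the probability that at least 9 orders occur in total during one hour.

Independent Poisson processes superpose: combined rate λ = 2 + 4.2 = 6.2 per hour.
So μ = 6.2.
P(N ≥ 9) = 1 − P(N ≤ 8) ≈ 0.1741.

0.1741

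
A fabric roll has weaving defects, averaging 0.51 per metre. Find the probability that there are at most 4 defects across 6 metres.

Over the interval, μ = 0.51 × 6 = 3.06 (6 metres).
P(N ≤ 4) = Σ_{j=0}^{4} e^(−μ) μ^j/j! ≈ 0.8051.

0.8051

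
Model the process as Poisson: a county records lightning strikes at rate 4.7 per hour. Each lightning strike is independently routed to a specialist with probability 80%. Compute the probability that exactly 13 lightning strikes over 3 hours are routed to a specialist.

0.0970

Thinning: the lightning strikes that are routed to a specialist themselves form a Poisson process with rate 0.8 × 4.7 = 3.76 per hour.
Over the interval, μ = 3.76 × 3 = 11.28 (3 hours).
P(N = 13) = e^(−11.28) · 11.28^13/13! ≈ 0.0970.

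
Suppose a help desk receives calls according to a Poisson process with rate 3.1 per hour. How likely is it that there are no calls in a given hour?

With mean μ = 3.1 per hour,
P(N = 0) = e^(−μ) μ^0/0! = e^(−3.1) · 3.1^0/1 ≈ 0.0450.

0.0450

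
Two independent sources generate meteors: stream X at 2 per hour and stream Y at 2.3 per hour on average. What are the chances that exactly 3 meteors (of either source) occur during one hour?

0.1798

Independent Poisson processes superpose: combined rate λ = 2 + 2.3 = 4.3 per hour.
So μ = 4.3.
P(N = 3) = e^(−4.3) · 4.3^3/3! ≈ 0.1798.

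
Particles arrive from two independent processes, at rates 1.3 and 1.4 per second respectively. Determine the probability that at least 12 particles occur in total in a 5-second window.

0.6955

Independent Poisson processes superpose: combined rate λ = 1.3 + 1.4 = 2.7 per second.
Over the interval, μ = 2.7 × 5 = 13.5 (a 5-second window = 5 seconds).
P(N ≥ 12) = 1 − P(N ≤ 11) ≈ 0.6955.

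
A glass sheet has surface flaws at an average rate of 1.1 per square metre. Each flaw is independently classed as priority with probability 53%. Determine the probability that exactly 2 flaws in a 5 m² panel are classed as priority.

Thinning: the flaws that are classed as priority themselves form a Poisson process with rate 0.53 × 1.1 = 0.583 per square metre.
Over the interval, μ = 0.583 × 5 = 2.915 (a 5 m² panel = 5 square metres).
P(N = 2) = e^(−2.915) · 2.915^2/2! ≈ 0.2303.

0.2303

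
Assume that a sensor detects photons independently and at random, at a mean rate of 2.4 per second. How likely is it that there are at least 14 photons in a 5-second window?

Over the interval, μ = 2.4 × 5 = 12 (a 5-second window = 5 seconds).
P(N ≥ 14) = 1 − P(N ≤ 13) = 1 − Σ_{j=0}^{13} e^(−μ) μ^j/j! ≈ 0.3185.

0.3185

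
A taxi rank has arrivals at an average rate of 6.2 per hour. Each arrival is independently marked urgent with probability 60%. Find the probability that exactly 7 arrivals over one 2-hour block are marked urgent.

0.1470

Thinning: the arrivals that are marked urgent themselves form a Poisson process with rate 0.6 × 6.2 = 3.72 per hour.
Over the interval, μ = 3.72 × 2 = 7.44 (a 2-hour block = 2 hours).
P(N = 7) = e^(−7.44) · 7.44^7/7! ≈ 0.1470.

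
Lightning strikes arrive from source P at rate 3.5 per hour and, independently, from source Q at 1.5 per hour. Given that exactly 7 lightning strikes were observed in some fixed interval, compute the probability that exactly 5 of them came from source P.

Given the total, each event is independently from source P with probability p = λ_P/(λ_P+λ_Q) = 3.5/5 = 0.7000.
So K ~ Binomial(7, 3.5/5): P(K = 5) = C(7,5) · (3.5/5)^5 · (1.5/5)^2 ≈ 0.3177.

0.3177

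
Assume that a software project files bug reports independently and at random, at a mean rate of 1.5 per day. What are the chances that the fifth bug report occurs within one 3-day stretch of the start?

0.4679

Over the interval, μ = 1.5 × 3 = 4.5 (a 3-day stretch = 3 days).
The fifth arrival falls in the interval iff at least 5 events occur there: P(S_5 ≤ t) = P(N ≥ 5) = 1 − P(N ≤ 4) ≈ 0.4679.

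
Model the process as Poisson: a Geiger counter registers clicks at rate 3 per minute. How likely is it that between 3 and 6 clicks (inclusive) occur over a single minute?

0.5433

With mean μ = 3 per minute,
P(3 ≤ N ≤ 6) = Σ_{j=3}^{6} e^(−3) · 3^j/j! ≈ 0.5433.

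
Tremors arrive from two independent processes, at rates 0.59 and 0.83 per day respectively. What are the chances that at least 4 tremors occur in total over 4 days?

Independent Poisson processes superpose: combined rate λ = 0.59 + 0.83 = 1.42 per day.
Over the interval, μ = 1.42 × 4 = 5.68 (4 days).
P(N ≥ 4) = 1 − P(N ≤ 3) ≈ 0.8179.

0.8179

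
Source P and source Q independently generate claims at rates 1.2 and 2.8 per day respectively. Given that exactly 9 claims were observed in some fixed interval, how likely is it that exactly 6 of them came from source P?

Given the total, each event is independently from source P with probability p = λ_P/(λ_P+λ_Q) = 1.2/4 = 0.3000.
So K ~ Binomial(9, 1.2/4): P(K = 6) = C(9,6) · (1.2/4)^6 · (2.8/4)^3 ≈ 0.0210.

0.0210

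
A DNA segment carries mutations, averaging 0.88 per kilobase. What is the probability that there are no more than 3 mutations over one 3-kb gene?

Over the interval, μ = 0.88 × 3 = 2.64 (a 3-kb gene = 3 kilobases).
P(N ≤ 3) = Σ_{j=0}^{3} e^(−μ) μ^j/j! ≈ 0.7273.

0.7273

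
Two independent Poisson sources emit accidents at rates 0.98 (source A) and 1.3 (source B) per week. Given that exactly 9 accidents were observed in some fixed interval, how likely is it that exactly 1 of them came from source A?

0.0432

Given the total, each event is independently from source A with probability p = λ_A/(λ_A+λ_B) = 0.98/2.28 ≈ 0.4298.
So K ~ Binomial(9, 0.98/2.28): P(K = 1) = C(9,1) · (0.98/2.28)^1 · (1.3/2.28)^8 ≈ 0.0432.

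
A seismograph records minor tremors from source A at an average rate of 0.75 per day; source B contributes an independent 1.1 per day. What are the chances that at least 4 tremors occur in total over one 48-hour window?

0.5058

Independent Poisson processes superpose: combined rate λ = 0.75 + 1.1 = 1.85 per day.
Over the interval, μ = 1.85 × 2 = 3.7 (a 48-hour window = 2 days).
P(N ≥ 4) = 1 − P(N ≤ 3) ≈ 0.5058.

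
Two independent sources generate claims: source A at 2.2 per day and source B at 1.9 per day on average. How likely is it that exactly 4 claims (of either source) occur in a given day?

0.1951

Independent Poisson processes superpose: combined rate λ = 2.2 + 1.9 = 4.1 per day.
So μ = 4.1.
P(N = 4) = e^(−4.1) · 4.1^4/4! ≈ 0.1951.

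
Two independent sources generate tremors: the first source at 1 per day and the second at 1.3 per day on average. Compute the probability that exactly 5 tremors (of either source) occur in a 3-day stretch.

Independent Poisson processes superpose: combined rate λ = 1 + 1.3 = 2.3 per day.
Over the interval, μ = 2.3 × 3 = 6.9 (a 3-day stretch = 3 days).
P(N = 5) = e^(−6.9) · 6.9^5/5! ≈ 0.1314.

0.1314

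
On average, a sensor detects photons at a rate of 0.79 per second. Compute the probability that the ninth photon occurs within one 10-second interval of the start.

Over the interval, μ = 0.79 × 10 = 7.9 (a 10-second interval = 10 seconds).
The ninth arrival falls in the interval iff at least 9 events occur there: P(S_9 ≤ t) = P(N ≥ 9) = 1 − P(N ≤ 8) ≈ 0.3935.

0.3935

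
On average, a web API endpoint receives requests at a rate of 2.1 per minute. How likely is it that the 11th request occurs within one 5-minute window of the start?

0.4793

Over the interval, μ = 2.1 × 5 = 10.5 (a 5-minute window = 5 minutes).
The 11th arrival falls in the interval iff at least 11 events occur there: P(S_11 ≤ t) = P(N ≥ 11) = 1 − P(N ≤ 10) ≈ 0.4793.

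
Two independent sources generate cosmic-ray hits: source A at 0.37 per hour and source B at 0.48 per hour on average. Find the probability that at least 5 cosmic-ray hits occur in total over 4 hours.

0.2558

Independent Poisson processes superpose: combined rate λ = 0.37 + 0.48 = 0.85 per hour.
Over the interval, μ = 0.85 × 4 = 3.4 (4 hours).
P(N ≥ 5) = 1 − P(N ≤ 4) ≈ 0.2558.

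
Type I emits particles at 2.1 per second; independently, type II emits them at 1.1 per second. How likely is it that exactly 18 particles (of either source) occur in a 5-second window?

0.0830

Independent Poisson processes superpose: combined rate λ = 2.1 + 1.1 = 3.2 per second.
Over the interval, μ = 3.2 × 5 = 16 (a 5-second window = 5 seconds).
P(N = 18) = e^(−16) · 16^18/18! ≈ 0.0830.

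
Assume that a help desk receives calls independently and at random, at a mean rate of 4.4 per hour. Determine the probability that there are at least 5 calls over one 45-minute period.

Over the interval, μ = 4.4 × 0.75 = 3.3 (a 45-minute period = 0.75 hours).
P(N ≥ 5) = 1 − P(N ≤ 4) = 1 − Σ_{j=0}^{4} e^(−μ) μ^j/j! ≈ 0.2374.

0.2374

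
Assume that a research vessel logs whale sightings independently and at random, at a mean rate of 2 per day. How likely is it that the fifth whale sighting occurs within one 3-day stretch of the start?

0.7149

Over the interval, μ = 2 × 3 = 6 (a 3-day stretch = 3 days).
The fifth arrival falls in the interval iff at least 5 events occur there: P(S_5 ≤ t) = P(N ≥ 5) = 1 − P(N ≤ 4) ≈ 0.7149.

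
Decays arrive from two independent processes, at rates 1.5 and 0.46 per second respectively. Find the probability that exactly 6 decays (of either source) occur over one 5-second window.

0.0682

Independent Poisson processes superpose: combined rate λ = 1.5 + 0.46 = 1.96 per second.
Over the interval, μ = 1.96 × 5 = 9.8 (a 5-second window = 5 seconds).
P(N = 6) = e^(−9.8) · 9.8^6/6! ≈ 0.0682.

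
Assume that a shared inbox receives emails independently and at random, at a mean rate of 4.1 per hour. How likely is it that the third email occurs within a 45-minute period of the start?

0.5934

Over the interval, μ = 4.1 × 0.75 = 3.075 (a 45-minute period = 0.75 hours).
The third arrival falls in the interval iff at least 3 events occur there: P(S_3 ≤ t) = P(N ≥ 3) = 1 − P(N ≤ 2) ≈ 0.5934.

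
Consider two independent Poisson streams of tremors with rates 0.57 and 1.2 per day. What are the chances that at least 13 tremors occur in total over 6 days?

0.2705

Independent Poisson processes superpose: combined rate λ = 0.57 + 1.2 = 1.77 per day.
Over the interval, μ = 1.77 × 6 = 10.62 (6 days).
P(N ≥ 13) = 1 − P(N ≤ 12) ≈ 0.2705.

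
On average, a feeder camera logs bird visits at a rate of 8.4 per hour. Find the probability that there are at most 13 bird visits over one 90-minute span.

0.6169

Over the interval, μ = 8.4 × 1.5 = 12.6 (a 90-minute span = 1.5 hours).
P(N ≤ 13) = Σ_{j=0}^{13} e^(−μ) μ^j/j! ≈ 0.6169.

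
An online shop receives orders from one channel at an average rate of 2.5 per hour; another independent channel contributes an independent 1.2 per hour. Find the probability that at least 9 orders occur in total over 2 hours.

0.3243

Independent Poisson processes superpose: combined rate λ = 2.5 + 1.2 = 3.7 per hour.
Over the interval, μ = 3.7 × 2 = 7.4 (2 hours).
P(N ≥ 9) = 1 − P(N ≤ 8) ≈ 0.3243.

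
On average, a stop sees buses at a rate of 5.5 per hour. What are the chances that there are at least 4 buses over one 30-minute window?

Over the interval, μ = 5.5 × 0.5 = 2.75 (a 30-minute window = 0.5 hours).
P(N ≥ 4) = 1 − P(N ≤ 3) = 1 − Σ_{j=0}^{3} e^(−μ) μ^j/j! ≈ 0.2970.

0.2970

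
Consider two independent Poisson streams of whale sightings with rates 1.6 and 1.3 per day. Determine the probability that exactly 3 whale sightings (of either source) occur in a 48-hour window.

Independent Poisson processes superpose: combined rate λ = 1.6 + 1.3 = 2.9 per day.
Over the interval, μ = 2.9 × 2 = 5.8 (a 48-hour window = 2 days).
P(N = 3) = e^(−5.8) · 5.8^3/3! ≈ 0.0985.

0.0985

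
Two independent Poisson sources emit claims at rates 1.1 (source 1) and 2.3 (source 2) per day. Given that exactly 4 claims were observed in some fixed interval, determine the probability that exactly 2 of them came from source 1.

0.2874

Given the total, each event is independently from source 1 with probability p = λ_1/(λ_1+λ_2) = 1.1/3.4 ≈ 0.3235.
So K ~ Binomial(4, 1.1/3.4): P(K = 2) = C(4,2) · (1.1/3.4)^2 · (2.3/3.4)^2 ≈ 0.2874.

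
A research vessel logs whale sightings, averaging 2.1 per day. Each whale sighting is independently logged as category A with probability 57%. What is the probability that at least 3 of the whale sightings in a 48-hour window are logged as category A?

Thinning: the whale sightings that are logged as category A themselves form a Poisson process with rate 0.57 × 2.1 = 1.197 per day.
Over the interval, μ = 1.197 × 2 = 2.394 (a 48-hour window = 2 days).
P(N ≥ 3) = 1 − P(N ≤ 2) ≈ 0.4287.

0.4287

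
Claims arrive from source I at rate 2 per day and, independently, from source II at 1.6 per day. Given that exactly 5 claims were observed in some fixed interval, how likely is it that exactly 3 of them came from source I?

Given the total, each event is independently from source I with probability p = λ_I/(λ_I+λ_II) = 2/3.6 ≈ 0.5556.
So K ~ Binomial(5, 2/3.6): P(K = 3) = C(5,3) · (2/3.6)^3 · (1.6/3.6)^2 ≈ 0.3387.

0.3387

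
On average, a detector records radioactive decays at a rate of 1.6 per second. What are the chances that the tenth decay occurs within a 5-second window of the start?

Over the interval, μ = 1.6 × 5 = 8 (a 5-second window = 5 seconds).
The tenth arrival falls in the interval iff at least 10 events occur there: P(S_10 ≤ t) = P(N ≥ 10) = 1 − P(N ≤ 9) ≈ 0.2834.

0.2834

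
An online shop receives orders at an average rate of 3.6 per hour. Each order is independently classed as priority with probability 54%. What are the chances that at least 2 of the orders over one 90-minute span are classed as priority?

0.7879

Thinning: the orders that are classed as priority themselves form a Poisson process with rate 0.54 × 3.6 = 1.944 per hour.
Over the interval, μ = 1.944 × 1.5 = 2.916 (a 90-minute span = 1.5 hours).
P(N ≥ 2) = 1 − P(N ≤ 1) ≈ 0.7879.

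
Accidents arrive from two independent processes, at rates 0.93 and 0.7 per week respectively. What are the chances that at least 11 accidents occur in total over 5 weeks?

Independent Poisson processes superpose: combined rate λ = 0.93 + 0.7 = 1.63 per week.
Over the interval, μ = 1.63 × 5 = 8.15 (5 weeks).
P(N ≥ 11) = 1 − P(N ≤ 10) ≈ 0.1993.

0.1993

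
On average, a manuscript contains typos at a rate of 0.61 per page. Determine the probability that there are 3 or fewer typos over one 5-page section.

0.6360

Over the interval, μ = 0.61 × 5 = 3.05 (a 5-page section = 5 pages).
P(N ≤ 3) = Σ_{j=0}^{3} e^(−μ) μ^j/j! ≈ 0.6360.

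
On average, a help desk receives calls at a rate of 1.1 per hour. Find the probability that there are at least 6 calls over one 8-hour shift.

Over the interval, μ = 1.1 × 8 = 8.8 (an 8-hour shift = 8 hours).
P(N ≥ 6) = 1 − P(N ≤ 5) = 1 − Σ_{j=0}^{5} e^(−μ) μ^j/j! ≈ 0.8716.

0.8716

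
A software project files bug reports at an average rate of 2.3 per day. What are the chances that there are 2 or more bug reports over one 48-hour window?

Over the interval, μ = 2.3 × 2 = 4.6 (a 48-hour window = 2 days).
P(N ≥ 2) = 1 − P(N ≤ 1) = 1 − Σ_{j=0}^{1} e^(−μ) μ^j/j! ≈ 0.9437.

0.9437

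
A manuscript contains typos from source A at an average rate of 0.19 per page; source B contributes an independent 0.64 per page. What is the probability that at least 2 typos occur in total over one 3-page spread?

0.7106

Independent Poisson processes superpose: combined rate λ = 0.19 + 0.64 = 0.83 per page.
Over the interval, μ = 0.83 × 3 = 2.49 (a 3-page spread = 3 pages).
P(N ≥ 2) = 1 − P(N ≤ 1) ≈ 0.7106.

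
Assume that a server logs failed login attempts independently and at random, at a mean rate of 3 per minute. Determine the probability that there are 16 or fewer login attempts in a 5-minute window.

Over the interval, μ = 3 × 5 = 15 (a 5-minute window = 5 minutes).
P(N ≤ 16) = Σ_{j=0}^{16} e^(−μ) μ^j/j! ≈ 0.6641.

0.6641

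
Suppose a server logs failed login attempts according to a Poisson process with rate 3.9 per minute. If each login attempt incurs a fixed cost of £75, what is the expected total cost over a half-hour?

E[N] = 3.9 × 30 = 117 (a half-hour = 30 minutes); E[cost] = 117 × £75 = £8775.

£8775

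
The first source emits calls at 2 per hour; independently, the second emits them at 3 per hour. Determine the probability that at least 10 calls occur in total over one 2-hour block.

0.5421

Independent Poisson processes superpose: combined rate λ = 2 + 3 = 5 per hour.
Over the interval, μ = 5 × 2 = 10 (a 2-hour block = 2 hours).
P(N ≥ 10) = 1 − P(N ≤ 9) ≈ 0.5421.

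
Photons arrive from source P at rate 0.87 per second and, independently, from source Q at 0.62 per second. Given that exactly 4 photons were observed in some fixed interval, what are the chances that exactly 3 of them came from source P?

0.3313

Given the total, each event is independently from source P with probability p = λ_P/(λ_P+λ_Q) = 0.87/1.49 ≈ 0.5839.
So K ~ Binomial(4, 0.87/1.49): P(K = 3) = C(4,3) · (0.87/1.49)^3 · (0.62/1.49)^1 ≈ 0.3313.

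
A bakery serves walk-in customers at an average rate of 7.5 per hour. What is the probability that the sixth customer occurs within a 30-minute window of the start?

Over the interval, μ = 7.5 × 0.5 = 3.75 (a 30-minute window = 0.5 hours).
The sixth arrival falls in the interval iff at least 6 events occur there: P(S_6 ≤ t) = P(N ≥ 6) = 1 − P(N ≤ 5) ≈ 0.1771.

0.1771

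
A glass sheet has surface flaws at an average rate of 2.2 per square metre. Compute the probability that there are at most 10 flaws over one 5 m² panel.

0.4599

Over the interval, μ = 2.2 × 5 = 11 (a 5 m² panel = 5 square metres).
P(N ≤ 10) = Σ_{j=0}^{10} e^(−μ) μ^j/j! ≈ 0.4599.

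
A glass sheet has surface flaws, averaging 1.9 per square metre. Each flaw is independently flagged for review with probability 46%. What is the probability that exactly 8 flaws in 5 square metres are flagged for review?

Thinning: the flaws that are flagged for review themselves form a Poisson process with rate 0.46 × 1.9 = 0.874 per square metre.
Over the interval, μ = 0.874 × 5 = 4.37 (5 square metres).
P(N = 8) = e^(−4.37) · 4.37^8/8! ≈ 0.0417.

0.0417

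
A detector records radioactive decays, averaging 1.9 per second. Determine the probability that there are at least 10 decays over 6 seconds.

0.7013

Over the interval, μ = 1.9 × 6 = 11.4 (6 seconds).
P(N ≥ 10) = 1 − P(N ≤ 9) = 1 − Σ_{j=0}^{9} e^(−μ) μ^j/j! ≈ 0.7013.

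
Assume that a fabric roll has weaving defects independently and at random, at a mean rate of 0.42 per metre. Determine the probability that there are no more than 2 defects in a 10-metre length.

0.2102

Over the interval, μ = 0.42 × 10 = 4.2 (a 10-metre length = 10 metres).
P(N ≤ 2) = Σ_{j=0}^{2} e^(−μ) μ^j/j! ≈ 0.2102.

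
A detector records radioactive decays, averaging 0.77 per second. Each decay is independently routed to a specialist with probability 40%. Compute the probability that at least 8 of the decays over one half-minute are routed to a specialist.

0.7035

Thinning: the decays that are routed to a specialist themselves form a Poisson process with rate 0.4 × 0.77 = 0.308 per second.
Over the interval, μ = 0.308 × 30 = 9.24 (a half-minute = 30 seconds).
P(N ≥ 8) = 1 − P(N ≤ 7) ≈ 0.7035.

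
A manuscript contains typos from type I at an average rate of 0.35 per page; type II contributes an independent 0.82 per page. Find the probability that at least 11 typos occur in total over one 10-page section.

0.6206

Independent Poisson processes superpose: combined rate λ = 0.35 + 0.82 = 1.17 per page.
Over the interval, μ = 1.17 × 10 = 11.7 (a 10-page section = 10 pages).
P(N ≥ 11) = 1 − P(N ≤ 10) ≈ 0.6206.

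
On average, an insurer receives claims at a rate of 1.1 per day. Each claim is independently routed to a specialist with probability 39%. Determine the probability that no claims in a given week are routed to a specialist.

0.0496

Thinning: the claims that are routed to a specialist themselves form a Poisson process with rate 0.39 × 1.1 = 0.429 per day.
Over the interval, μ = 0.429 × 7 = 3.003 (a week = 7 days).
P(N = 0) = e^(−3.003) · 3.003^0/0! ≈ 0.0496.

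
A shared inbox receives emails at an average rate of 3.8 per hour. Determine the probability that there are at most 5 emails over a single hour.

0.8156

With mean μ = 3.8 per hour,
P(N ≤ 5) = Σ_{j=0}^{5} e^(−μ) μ^j/j! ≈ 0.8156.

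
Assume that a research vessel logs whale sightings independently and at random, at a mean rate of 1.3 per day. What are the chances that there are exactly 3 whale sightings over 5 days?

0.0688

Over the interval, μ = 1.3 × 5 = 6.5 (5 days).
P(N = 3) = e^(−μ) μ^3/3! = e^(−6.5) · 6.5^3/6 ≈ 0.0688.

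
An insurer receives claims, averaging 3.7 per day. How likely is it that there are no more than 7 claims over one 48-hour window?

Over the interval, μ = 3.7 × 2 = 7.4 (a 48-hour window = 2 days).
P(N ≤ 7) = Σ_{j=0}^{7} e^(−μ) μ^j/j! ≈ 0.5393.

0.5393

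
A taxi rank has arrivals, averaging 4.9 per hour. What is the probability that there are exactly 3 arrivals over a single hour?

With mean μ = 4.9 per hour,
P(N = 3) = e^(−μ) μ^3/3! = e^(−4.9) · 4.9^3/6 ≈ 0.1460.

0.1460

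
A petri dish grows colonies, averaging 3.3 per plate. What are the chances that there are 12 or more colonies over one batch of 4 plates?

0.6668

Over the interval, μ = 3.3 × 4 = 13.2 (a batch of 4 plates = 4 plates).
P(N ≥ 12) = 1 − P(N ≤ 11) = 1 − Σ_{j=0}^{11} e^(−μ) μ^j/j! ≈ 0.6668.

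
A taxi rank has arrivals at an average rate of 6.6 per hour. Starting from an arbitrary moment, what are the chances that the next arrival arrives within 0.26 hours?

0.8202

Inter-arrival times are exponential with rate λ = 6.6 per hour.
P(T ≤ 0.26) = 1 − e^(−λt) = 1 − e^(−6.6 × 0.26) = 1 − e^(−1.716) ≈ 0.8202.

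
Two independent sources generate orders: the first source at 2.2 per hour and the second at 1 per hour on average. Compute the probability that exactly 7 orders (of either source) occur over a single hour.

Independent Poisson processes superpose: combined rate λ = 2.2 + 1 = 3.2 per hour.
So μ = 3.2.
P(N = 7) = e^(−3.2) · 3.2^7/7! ≈ 0.0278.

0.0278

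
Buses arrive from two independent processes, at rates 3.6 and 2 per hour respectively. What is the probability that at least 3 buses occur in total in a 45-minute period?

Independent Poisson processes superpose: combined rate λ = 3.6 + 2 = 5.6 per hour.
Over the interval, μ = 5.6 × 0.75 = 4.2 (a 45-minute period = 0.75 hours).
P(N ≥ 3) = 1 − P(N ≤ 2) ≈ 0.7898.

0.7898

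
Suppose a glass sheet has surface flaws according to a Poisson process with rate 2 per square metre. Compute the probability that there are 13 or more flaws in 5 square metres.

Over the interval, μ = 2 × 5 = 10 (5 square metres).
P(N ≥ 13) = 1 − P(N ≤ 12) = 1 − Σ_{j=0}^{12} e^(−μ) μ^j/j! ≈ 0.2084.

0.2084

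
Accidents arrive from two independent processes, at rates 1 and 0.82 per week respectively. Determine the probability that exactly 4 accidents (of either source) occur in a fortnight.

Independent Poisson processes superpose: combined rate λ = 1 + 0.82 = 1.82 per week.
Over the interval, μ = 1.82 × 2 = 3.64 (a fortnight = 2 weeks).
P(N = 4) = e^(−3.64) · 3.64^4/4! ≈ 0.1920.

0.1920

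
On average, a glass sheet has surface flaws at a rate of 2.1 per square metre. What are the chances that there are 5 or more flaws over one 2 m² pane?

Over the interval, μ = 2.1 × 2 = 4.2 (a 2 m² pane = 2 square metres).
P(N ≥ 5) = 1 − P(N ≤ 4) = 1 − Σ_{j=0}^{4} e^(−μ) μ^j/j! ≈ 0.4102.

0.4102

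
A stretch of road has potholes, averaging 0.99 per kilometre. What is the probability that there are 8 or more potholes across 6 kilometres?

0.2478

Over the interval, μ = 0.99 × 6 = 5.94 (6 kilometres).
P(N ≥ 8) = 1 − P(N ≤ 7) = 1 − Σ_{j=0}^{7} e^(−μ) μ^j/j! ≈ 0.2478.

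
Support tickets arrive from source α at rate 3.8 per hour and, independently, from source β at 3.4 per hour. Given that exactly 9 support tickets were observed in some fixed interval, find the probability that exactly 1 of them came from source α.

Given the total, each event is independently from source α with probability p = λ_α/(λ_α+λ_β) = 3.8/7.2 ≈ 0.5278.
So K ~ Binomial(9, 3.8/7.2): P(K = 1) = C(9,1) · (3.8/7.2)^1 · (3.4/7.2)^8 ≈ 0.0117.

0.0117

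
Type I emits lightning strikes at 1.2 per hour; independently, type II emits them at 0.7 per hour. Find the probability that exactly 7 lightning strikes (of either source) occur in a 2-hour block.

Independent Poisson processes superpose: combined rate λ = 1.2 + 0.7 = 1.9 per hour.
Over the interval, μ = 1.9 × 2 = 3.8 (a 2-hour block = 2 hours).
P(N = 7) = e^(−3.8) · 3.8^7/7! ≈ 0.0508.

0.0508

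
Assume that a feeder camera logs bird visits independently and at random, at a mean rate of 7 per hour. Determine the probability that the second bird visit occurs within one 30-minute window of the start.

0.8641

Over the interval, μ = 7 × 0.5 = 3.5 (a 30-minute window = 0.5 hours).
The second arrival falls in the interval iff at least 2 events occur there: P(S_2 ≤ t) = P(N ≥ 2) = 1 − P(N ≤ 1) ≈ 0.8641.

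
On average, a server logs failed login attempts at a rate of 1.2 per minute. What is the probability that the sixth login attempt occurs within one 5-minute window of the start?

0.5543

Over the interval, μ = 1.2 × 5 = 6 (a 5-minute window = 5 minutes).
The sixth arrival falls in the interval iff at least 6 events occur there: P(S_6 ≤ t) = P(N ≥ 6) = 1 − P(N ≤ 5) ≈ 0.5543.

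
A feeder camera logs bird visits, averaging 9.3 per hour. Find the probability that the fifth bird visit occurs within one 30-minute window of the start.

0.4961

Over the interval, μ = 9.3 × 0.5 = 4.65 (a 30-minute window = 0.5 hours).
The fifth arrival falls in the interval iff at least 5 events occur there: P(S_5 ≤ t) = P(N ≥ 5) = 1 − P(N ≤ 4) ≈ 0.4961.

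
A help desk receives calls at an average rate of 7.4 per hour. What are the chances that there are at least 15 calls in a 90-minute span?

Over the interval, μ = 7.4 × 1.5 = 11.1 (a 90-minute span = 1.5 hours).
P(N ≥ 15) = 1 − P(N ≤ 14) = 1 − Σ_{j=0}^{14} e^(−μ) μ^j/j! ≈ 0.1533.

0.1533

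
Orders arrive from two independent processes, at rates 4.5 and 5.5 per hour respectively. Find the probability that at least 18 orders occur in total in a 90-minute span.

0.2511

Independent Poisson processes superpose: combined rate λ = 4.5 + 5.5 = 10 per hour.
Over the interval, μ = 10 × 1.5 = 15 (a 90-minute span = 1.5 hours).
P(N ≥ 18) = 1 − P(N ≤ 17) ≈ 0.2511.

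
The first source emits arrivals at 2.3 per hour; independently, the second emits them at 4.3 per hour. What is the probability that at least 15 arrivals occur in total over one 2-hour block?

0.3454

Independent Poisson processes superpose: combined rate λ = 2.3 + 4.3 = 6.6 per hour.
Over the interval, μ = 6.6 × 2 = 13.2 (a 2-hour block = 2 hours).
P(N ≥ 15) = 1 − P(N ≤ 14) ≈ 0.3454.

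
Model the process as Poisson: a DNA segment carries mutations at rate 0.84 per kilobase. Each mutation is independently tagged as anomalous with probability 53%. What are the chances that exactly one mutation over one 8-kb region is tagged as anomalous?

0.1011

Thinning: the mutations that are tagged as anomalous themselves form a Poisson process with rate 0.53 × 0.84 = 0.4452 per kilobase.
Over the interval, μ = 0.4452 × 8 = 3.5616 (an 8-kb region = 8 kilobases).
P(N = 1) = e^(−3.5616) · 3.5616^1/1! ≈ 0.1011.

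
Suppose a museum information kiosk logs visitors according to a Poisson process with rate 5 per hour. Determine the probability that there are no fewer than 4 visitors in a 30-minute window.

Over the interval, μ = 5 × 0.5 = 2.5 (a 30-minute window = 0.5 hours).
P(N ≥ 4) = 1 − P(N ≤ 3) = 1 − Σ_{j=0}^{3} e^(−μ) μ^j/j! ≈ 0.2424.

0.2424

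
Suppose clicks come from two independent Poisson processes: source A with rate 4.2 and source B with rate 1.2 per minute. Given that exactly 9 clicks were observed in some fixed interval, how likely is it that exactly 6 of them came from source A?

Given the total, each event is independently from source A with probability p = λ_A/(λ_A+λ_B) = 4.2/5.4 ≈ 0.7778.
So K ~ Binomial(9, 4.2/5.4): P(K = 6) = C(9,6) · (4.2/5.4)^6 · (1.2/5.4)^3 ≈ 0.2041.

0.2041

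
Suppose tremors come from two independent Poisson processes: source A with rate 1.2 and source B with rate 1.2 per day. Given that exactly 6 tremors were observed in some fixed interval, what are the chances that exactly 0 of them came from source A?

0.0156

Given the total, each event is independently from source A with probability p = λ_A/(λ_A+λ_B) = 1.2/2.4 = 0.5000.
So K ~ Binomial(6, 1.2/2.4): P(K = 0) = C(6,0) · (1.2/2.4)^0 · (1.2/2.4)^6 ≈ 0.0156.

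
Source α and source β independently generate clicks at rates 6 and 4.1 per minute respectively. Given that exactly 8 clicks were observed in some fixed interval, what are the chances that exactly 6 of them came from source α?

0.2028

Given the total, each event is independently from source α with probability p = λ_α/(λ_α+λ_β) = 6/10.1 ≈ 0.5941.
So K ~ Binomial(8, 6/10.1): P(K = 6) = C(8,6) · (6/10.1)^6 · (4.1/10.1)^2 ≈ 0.2028.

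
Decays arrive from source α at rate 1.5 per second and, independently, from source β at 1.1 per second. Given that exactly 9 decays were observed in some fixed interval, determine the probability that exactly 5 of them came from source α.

0.2580

Given the total, each event is independently from source α with probability p = λ_α/(λ_α+λ_β) = 1.5/2.6 ≈ 0.5769.
So K ~ Binomial(9, 1.5/2.6): P(K = 5) = C(9,5) · (1.5/2.6)^5 · (1.1/2.6)^4 ≈ 0.2580.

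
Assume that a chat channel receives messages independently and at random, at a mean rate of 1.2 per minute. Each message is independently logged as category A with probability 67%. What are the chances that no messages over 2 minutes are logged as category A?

0.2003

Thinning: the messages that are logged as category A themselves form a Poisson process with rate 0.67 × 1.2 = 0.804 per minute.
Over the interval, μ = 0.804 × 2 = 1.608 (2 minutes).
P(N = 0) = e^(−1.608) · 1.608^0/0! ≈ 0.2003.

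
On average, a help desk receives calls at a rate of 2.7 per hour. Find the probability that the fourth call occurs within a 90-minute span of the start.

0.5762

Over the interval, μ = 2.7 × 1.5 = 4.05 (a 90-minute span = 1.5 hours).
The fourth arrival falls in the interval iff at least 4 events occur there: P(S_4 ≤ t) = P(N ≥ 4) = 1 − P(N ≤ 3) ≈ 0.5762.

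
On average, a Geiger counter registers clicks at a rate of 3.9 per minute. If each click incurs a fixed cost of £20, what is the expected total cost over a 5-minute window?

E[N] = 3.9 × 5 = 19.5 (a 5-minute window = 5 minutes); E[cost] = 19.5 × £20 = £390.

£390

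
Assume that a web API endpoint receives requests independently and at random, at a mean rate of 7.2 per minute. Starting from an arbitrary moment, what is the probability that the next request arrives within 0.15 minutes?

Inter-arrival times are exponential with rate λ = 7.2 per minute.
P(T ≤ 0.15) = 1 − e^(−λt) = 1 − e^(−7.2 × 0.15) = 1 − e^(−1.08) ≈ 0.6604.

0.6604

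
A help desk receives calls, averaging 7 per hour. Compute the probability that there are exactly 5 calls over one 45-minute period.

0.1744

Over the interval, μ = 7 × 0.75 = 5.25 (a 45-minute period = 0.75 hours).
P(N = 5) = e^(−μ) μ^5/5! = e^(−5.25) · 5.25^5/120 ≈ 0.1744.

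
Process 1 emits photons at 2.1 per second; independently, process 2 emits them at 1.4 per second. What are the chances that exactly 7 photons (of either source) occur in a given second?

Independent Poisson processes superpose: combined rate λ = 2.1 + 1.4 = 3.5 per second.
So μ = 3.5.
P(N = 7) = e^(−3.5) · 3.5^7/7! ≈ 0.0385.

0.0385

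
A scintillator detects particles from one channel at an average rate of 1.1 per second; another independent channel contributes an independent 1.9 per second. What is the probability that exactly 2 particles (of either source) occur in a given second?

0.2240

Independent Poisson processes superpose: combined rate λ = 1.1 + 1.9 = 3 per second.
So μ = 3.
P(N = 2) = e^(−3) · 3^2/2! ≈ 0.2240.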